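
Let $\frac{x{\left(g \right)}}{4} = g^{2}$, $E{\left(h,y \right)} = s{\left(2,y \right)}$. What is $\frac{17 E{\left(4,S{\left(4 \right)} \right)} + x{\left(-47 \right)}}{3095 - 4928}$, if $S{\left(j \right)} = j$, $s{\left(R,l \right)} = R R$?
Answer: $- \frac{2968}{611} \approx -4.8576$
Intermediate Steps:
$s{\left(R,l \right)} = R^{2}$
$E{\left(h,y \right)} = 4$ ($E{\left(h,y \right)} = 2^{2} = 4$)
$x{\left(g \right)} = 4 g^{2}$
$\frac{17 E{\left(4,S{\left(4 \right)} \right)} + x{\left(-47 \right)}}{3095 - 4928} = \frac{17 \cdot 4 + 4 \left(-47\right)^{2}}{3095 - 4928} = \frac{68 + 4 \cdot 2209}{-1833} = \left(68 + 8836\right) \left(- \frac{1}{1833}\right) = 8904 \left(- \frac{1}{1833}\right) = - \frac{2968}{611}$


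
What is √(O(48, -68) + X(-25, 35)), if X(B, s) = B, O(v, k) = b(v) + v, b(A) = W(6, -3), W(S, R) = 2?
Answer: 5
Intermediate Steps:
b(A) = 2
O(v, k) = 2 + v
√(O(48, -68) + X(-25, 35)) = √((2 + 48) - 25) = √(50 - 25) = √25 = 5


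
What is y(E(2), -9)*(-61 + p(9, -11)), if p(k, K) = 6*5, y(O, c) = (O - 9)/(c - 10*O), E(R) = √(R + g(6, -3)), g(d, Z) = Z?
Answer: -2201/181 + 3069*I/181 ≈ -12.16 + 16.956*I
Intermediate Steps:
E(R) = √(-3 + R) (E(R) = √(R - 3) = √(-3 + R))
y(O, c) = (-9 + O)/(c - 10*O)
p(k, K) = 30
y(E(2), -9)*(-61 + p(9, -11)) = ((9 - √(-3 + 2))/(-1*(-9) + 10*√(-3 + 2)))*(-61 + 30) = ((9 - √(-1))/(9 + 10*√(-1)))*(-31) = ((9 - I)/(9 + 10*I))*(-31) = (((9 - 10*I)/181)*(9 - I))*(-31) = ((9 - I)*(9 - 10*I)/181)*(-31) = -31*(9 - I)*(9 - 10*I)/181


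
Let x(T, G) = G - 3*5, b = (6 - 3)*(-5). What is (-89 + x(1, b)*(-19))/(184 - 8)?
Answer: 481/176 ≈ 2.7330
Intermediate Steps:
b = -15 (b = 3*(-5) = -15)
x(T, G) = -15 + G (x(T, G) = G - 15 = -15 + G)
(-89 + x(1, b)*(-19))/(184 - 8) = (-89 + (-15 - 15)*(-19))/(184 - 8) = (-89 - 30*(-19))/176 = (-89 + 570)*(1/176) = 481*(1/176) = 481/176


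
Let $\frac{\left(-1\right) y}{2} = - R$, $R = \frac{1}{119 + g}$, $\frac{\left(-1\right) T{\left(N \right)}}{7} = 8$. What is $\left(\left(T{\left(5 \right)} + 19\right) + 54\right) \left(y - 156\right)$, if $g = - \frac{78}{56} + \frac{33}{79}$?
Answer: $- \frac{692285084}{261071} \approx -2651.7$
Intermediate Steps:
$g = - \frac{2157}{2212}$ ($g = \left(-78\right) \frac{1}{56} + 33 \cdot \frac{1}{79} = - \frac{39}{28} + \frac{33}{79} = - \frac{2157}{2212} \approx -0.97514$)
$T{\left(N \right)} = -56$ ($T{\left(N \right)} = \left(-7\right) 8 = -56$)
$R = \frac{2212}{261071}$ ($R = \frac{1}{119 - \frac{2157}{2212}} = \frac{1}{\frac{261071}{2212}} = \frac{2212}{261071} \approx 0.0084728$)
$y = \frac{4424}{261071}$ ($y = - 2 \left(\left(-1\right) \frac{2212}{261071}\right) = \left(-2\right) \left(- \frac{2212}{261071}\right) = \frac{4424}{261071} \approx 0.016946$)
$\left(\left(T{\left(5 \right)} + 19\right) + 54\right) \left(y - 156\right) = \left(\left(-56 + 19\right) + 54\right) \left(\frac{4424}{261071} - 156\right) = \left(-37 + 54\right) \left(- \frac{40722652}{261071}\right) = 17 \left(- \frac{40722652}{261071}\right) = - \frac{692285084}{261071}$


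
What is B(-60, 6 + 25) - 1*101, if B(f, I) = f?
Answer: -161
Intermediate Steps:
B(-60, 6 + 25) - 1*101 = -60 - 1*101 = -60 - 101 = -161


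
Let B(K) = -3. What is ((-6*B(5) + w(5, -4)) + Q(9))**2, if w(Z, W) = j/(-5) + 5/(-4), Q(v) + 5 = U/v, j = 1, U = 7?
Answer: 4923961/32400 ≈ 151.97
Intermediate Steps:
Q(v) = -5 + 7/v
w(Z, W) = -29/20 (w(Z, W) = 1/(-5) + 5/(-4) = 1*(-1/5) + 5*(-1/4) = -1/5 - 5/4 = -29/20)
((-6*B(5) + w(5, -4)) + Q(9))**2 = ((-6*(-3) - 29/20) + (-5 + 7/9))**2 = ((18 - 29/20) + (-5 + 7*(1/9)))**2 = (331/20 + (-5 + 7/9))**2 = (331/20 - 38/9)**2 = (2219/180)**2 = 4923961/32400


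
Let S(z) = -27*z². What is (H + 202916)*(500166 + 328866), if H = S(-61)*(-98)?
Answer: 8330678935824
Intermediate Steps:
H = 9845766 (H = -27*(-61)²*(-98) = -27*3721*(-98) = -100467*(-98) = 9845766)
(H + 202916)*(500166 + 328866) = (9845766 + 202916)*(500166 + 328866) = 10048682*829032 = 8330678935824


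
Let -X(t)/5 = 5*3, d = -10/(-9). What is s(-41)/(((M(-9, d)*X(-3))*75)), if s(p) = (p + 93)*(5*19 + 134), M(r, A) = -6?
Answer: 5954/16875 ≈ 0.35283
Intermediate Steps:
d = 10/9 (d = -10*(-⅑) = 10/9 ≈ 1.1111)
X(t) = -75 (X(t) = -25*3 = -5*15 = -75)
s(p) = 21297 + 229*p (s(p) = (93 + p)*(95 + 134) = (93 + p)*229 = 21297 + 229*p)
s(-41)/(((M(-9, d)*X(-3))*75)) = (21297 + 229*(-41))/((-6*(-75)*75)) = (21297 - 9389)/((450*75)) = 11908/33750 = 11908*(1/33750) = 5954/16875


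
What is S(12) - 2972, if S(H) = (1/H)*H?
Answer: -2971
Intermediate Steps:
S(H) = 1 (S(H) = H/H = 1)
S(12) - 2972 = 1 - 2972 = -2971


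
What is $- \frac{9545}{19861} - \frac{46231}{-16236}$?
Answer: $\frac{763221271}{322463196} \approx 2.3668$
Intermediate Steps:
$- \frac{9545}{19861} - \frac{46231}{-16236} = \left(-9545\right) \frac{1}{19861} - - \frac{46231}{16236} = - \frac{9545}{19861} + \frac{46231}{16236} = \frac{763221271}{322463196}$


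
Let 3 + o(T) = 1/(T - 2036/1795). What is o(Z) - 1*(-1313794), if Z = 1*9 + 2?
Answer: 23265926614/17709 ≈ 1.3138e+6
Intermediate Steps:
Z = 11 (Z = 9 + 2 = 11)
o(T) = -3 + 1/(-2036/1795 + T) (o(T) = -3 + 1/(T - 2036/1795) = -3 + 1/(-2036/1795 + T))
o(Z) - 1*(-1313794) = (7903 - 5385*11)/(-2036 + 1795*11) - 1*(-1313794) = (7903 - 59235)/(-2036 + 19745) + 1313794 = -51332/17709 + 1313794 = 23265926614/17709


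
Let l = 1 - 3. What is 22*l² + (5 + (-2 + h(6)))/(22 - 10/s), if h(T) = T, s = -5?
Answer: 707/8 ≈ 88.375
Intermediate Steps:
l = -2
22*l² + (5 + (-2 + h(6)))/(22 - 10/s) = 22*(-2)² + (5 + (-2 + 6))/(22 - 10/(-5)) = 22*4 + (5 + 4)/(22 - 10*(-⅕)) = 88 + 9/(22 + 2) = 88 + 9/24 = 88 + 9*(1/24) = 88 + 3/8 = 707/8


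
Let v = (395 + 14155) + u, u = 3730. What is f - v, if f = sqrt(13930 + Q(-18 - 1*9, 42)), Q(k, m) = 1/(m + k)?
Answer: -18280 + sqrt(3134265)/15 ≈ -18162.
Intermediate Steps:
Q(k, m) = 1/(k + m)
v = 18280 (v = (395 + 14155) + 3730 = 14550 + 3730 = 18280)
f = sqrt(3134265)/15 (f = sqrt(13930 + 1/((-18 - 1*9) + 42)) = sqrt(13930 + 1/((-18 - 9) + 42)) = sqrt(13930 + 1/(-27 + 42)) = sqrt(13930 + 1/15) = sqrt(208951/15) = sqrt(3134265)/15 ≈ 118.03)
f - v = sqrt(3134265)/15 - 1*18280 = sqrt(3134265)/15 - 18280 = -18280 + sqrt(3134265)/15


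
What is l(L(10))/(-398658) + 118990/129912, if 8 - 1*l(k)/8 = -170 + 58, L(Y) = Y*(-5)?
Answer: 3942633325/4315871508 ≈ 0.91352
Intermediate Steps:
L(Y) = -5*Y
l(k) = 960 (l(k) = 64 - 8*(-170 + 58) = 64 - 8*(-112) = 64 + 896 = 960)
l(L(10))/(-398658) + 118990/129912 = 960/(-398658) + 118990/129912 = 960*(-1/398658) + 118990*(1/129912) = -160/66443 + 59495/64956 = 3942633325/4315871508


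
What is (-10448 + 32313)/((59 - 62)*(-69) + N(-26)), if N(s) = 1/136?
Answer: 2973640/28153 ≈ 105.62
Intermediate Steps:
N(s) = 1/136
(-10448 + 32313)/((59 - 62)*(-69) + N(-26)) = (-10448 + 32313)/((59 - 62)*(-69) + 1/136) = 21865/(-3*(-69) + 1/136) = 21865/(207 + 1/136) = 21865/(28153/136) = 21865*(136/28153) = 2973640/28153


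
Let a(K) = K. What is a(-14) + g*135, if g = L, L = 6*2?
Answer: 1606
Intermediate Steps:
L = 12
g = 12
a(-14) + g*135 = -14 + 12*135 = -14 + 1620 = 1606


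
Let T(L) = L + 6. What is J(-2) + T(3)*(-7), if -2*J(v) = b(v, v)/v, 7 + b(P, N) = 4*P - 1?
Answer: -67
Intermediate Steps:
T(L) = 6 + L
b(P, N) = -8 + 4*P (b(P, N) = -7 + (4*P - 1) = -7 + (-1 + 4*P) = -8 + 4*P)
J(v) = -(-8 + 4*v)/(2*v)
J(-2) + T(3)*(-7) = (-2 + 4/(-2)) + (6 + 3)*(-7) = (-2 + 4*(-1/2)) + 9*(-7) = (-2 - 2) - 63 = -4 - 63 = -67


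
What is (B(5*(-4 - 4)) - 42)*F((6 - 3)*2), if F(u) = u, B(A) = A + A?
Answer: -732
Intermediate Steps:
B(A) = 2*A
(B(5*(-4 - 4)) - 42)*F((6 - 3)*2) = (2*(5*(-4 - 4)) - 42)*((6 - 3)*2) = (2*(5*(-8)) - 42)*(3*2) = (2*(-40) - 42)*6 = (-80 - 42)*6 = -122*6 = -732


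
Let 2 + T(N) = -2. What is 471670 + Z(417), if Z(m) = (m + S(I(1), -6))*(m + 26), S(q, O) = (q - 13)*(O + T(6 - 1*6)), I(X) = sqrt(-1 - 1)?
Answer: 713991 - 4430*I*sqrt(2) ≈ 7.1399e+5 - 6265.0*I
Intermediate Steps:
T(N) = -4 (T(N) = -2 - 2 = -4)
I(X) = I*sqrt(2) (I(X) = sqrt(-2) = I*sqrt(2))
S(q, O) = (-13 + q)*(-4 + O) (S(q, O) = (q - 13)*(O - 4) = (-13 + q)*(-4 + O))
Z(m) = (26 + m)*(130 + m - 10*I*sqrt(2)) (Z(m) = (m + (52 - 13*(-6) - 4*I*sqrt(2) - 6*I*sqrt(2)))*(m + 26) = (m + (52 + 78 - 4*I*sqrt(2) - 6*I*sqrt(2)))*(26 + m) = (m + (130 - 10*I*sqrt(2)))*(26 + m) = (130 + m - 10*I*sqrt(2))*(26 + m) = (26 + m)*(130 + m - 10*I*sqrt(2)))
471670 + Z(417) = 471670 + (3380 + 417**2 + 156*417 - 260*I*sqrt(2) - 10*I*417*sqrt(2)) = 471670 + (3380 + 173889 + 65052 - 260*I*sqrt(2) - 4170*I*sqrt(2)) = 471670 + (242321 - 4430*I*sqrt(2)) = 713991 - 4430*I*sqrt(2)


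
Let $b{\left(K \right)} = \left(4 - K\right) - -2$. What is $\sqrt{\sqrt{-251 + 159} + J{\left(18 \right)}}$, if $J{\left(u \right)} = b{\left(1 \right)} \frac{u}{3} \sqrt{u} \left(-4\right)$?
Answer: $\sqrt{- 360 \sqrt{2} + 2 i \sqrt{23}} \approx 0.2125 + 22.565 i$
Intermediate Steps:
$b{\left(K \right)} = 6 - K$ ($b{\left(K \right)} = \left(4 - K\right) + 2 = 6 - K$)
$J{\left(u \right)} = - \frac{20 u^{\frac{3}{2}}}{3}$ ($J{\left(u \right)} = \left(6 - 1\right) \frac{u}{3} \sqrt{u} \left(-4\right) = \left(6 - 1\right) u \frac{1}{3} \sqrt{u} \left(-4\right) = 5 \frac{u}{3} \sqrt{u} \left(-4\right) = 5 \frac{u^{\frac{3}{2}}}{3} \left(-4\right) = \frac{5 u^{\frac{3}{2}}}{3} \left(-4\right) = - \frac{20 u^{\frac{3}{2}}}{3}$)
$\sqrt{\sqrt{-251 + 159} + J{\left(18 \right)}} = \sqrt{\sqrt{-251 + 159} - \frac{20 \cdot 18^{\frac{3}{2}}}{3}} = \sqrt{\sqrt{-92} - \frac{20 \cdot 54 \sqrt{2}}{3}} = \sqrt{2 i \sqrt{23} - 360 \sqrt{2}} = \sqrt{- 360 \sqrt{2} + 2 i \sqrt{23}}$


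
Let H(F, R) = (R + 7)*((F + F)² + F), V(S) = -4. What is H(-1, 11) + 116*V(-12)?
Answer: -410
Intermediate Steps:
H(F, R) = (7 + R)*(F + 4*F²) (H(F, R) = (7 + R)*((2*F)² + F) = (7 + R)*(4*F² + F) = (7 + R)*(F + 4*F²))
H(-1, 11) + 116*V(-12) = -(7 + 11 + 28*(-1) + 4*(-1)*11) + 116*(-4) = -(7 + 11 - 28 - 44) - 464 = -1*(-54) - 464 = 54 - 464 = -410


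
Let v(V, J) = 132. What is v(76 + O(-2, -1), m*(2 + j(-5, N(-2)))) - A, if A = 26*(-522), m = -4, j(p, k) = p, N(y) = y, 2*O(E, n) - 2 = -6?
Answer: 13704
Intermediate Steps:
O(E, n) = -2 (O(E, n) = 1 + (½)*(-6) = 1 - 3 = -2)
A = -13572
v(76 + O(-2, -1), m*(2 + j(-5, N(-2)))) - A = 132 - 1*(-13572) = 132 + 13572 = 13704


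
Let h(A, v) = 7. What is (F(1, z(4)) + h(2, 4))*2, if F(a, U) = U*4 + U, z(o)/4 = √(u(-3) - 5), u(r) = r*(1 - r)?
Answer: 14 + 40*I*√17 ≈ 14.0 + 164.92*I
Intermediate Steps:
z(o) = 4*I*√17 (z(o) = 4*√(-3*(1 - 1*(-3)) - 5) = 4*√(-3*(1 + 3) - 5) = 4*√(-3*4 - 5) = 4*√(-12 - 5) = 4*√(-17) = 4*(I*√17) = 4*I*√17)
F(a, U) = 5*U (F(a, U) = 4*U + U = 5*U)
(F(1, z(4)) + h(2, 4))*2 = (5*(4*I*√17) + 7)*2 = (20*I*√17 + 7)*2 = (7 + 20*I*√17)*2 = 14 + 40*I*√17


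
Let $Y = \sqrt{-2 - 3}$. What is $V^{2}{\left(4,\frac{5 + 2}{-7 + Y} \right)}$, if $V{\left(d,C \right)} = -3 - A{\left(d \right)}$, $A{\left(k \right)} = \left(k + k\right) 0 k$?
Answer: $9$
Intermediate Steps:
$Y = i \sqrt{5}$ ($Y = \sqrt{-5} = i \sqrt{5} \approx 2.2361 i$)
$A{\left(k \right)} = 0$ ($A{\left(k \right)} = 2 k 0 k = 0 k = 0$)
$V{\left(d,C \right)} = -3$ ($V{\left(d,C \right)} = -3 - 0 = -3 + 0 = -3$)
$V^{2}{\left(4,\frac{5 + 2}{-7 + Y} \right)} = \left(-3\right)^{2} = 9$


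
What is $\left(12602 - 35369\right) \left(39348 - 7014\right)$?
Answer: $-736148178$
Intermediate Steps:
$\left(12602 - 35369\right) \left(39348 - 7014\right) = \left(-22767\right) 32334 = -736148178$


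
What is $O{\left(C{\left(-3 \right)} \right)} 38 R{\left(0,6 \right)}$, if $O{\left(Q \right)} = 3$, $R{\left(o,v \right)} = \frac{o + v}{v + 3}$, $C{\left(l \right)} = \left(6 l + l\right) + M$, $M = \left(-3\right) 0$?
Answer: $76$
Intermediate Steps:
$M = 0$
$C{\left(l \right)} = 7 l$ ($C{\left(l \right)} = \left(6 l + l\right) + 0 = 7 l + 0 = 7 l$)
$R{\left(o,v \right)} = \frac{o + v}{3 + v}$
$O{\left(C{\left(-3 \right)} \right)} 38 R{\left(0,6 \right)} = 3 \cdot 38 \frac{0 + 6}{3 + 6} = 114 \cdot \frac{1}{9} \cdot 6 = 114 \cdot \frac{2}{3} = 76$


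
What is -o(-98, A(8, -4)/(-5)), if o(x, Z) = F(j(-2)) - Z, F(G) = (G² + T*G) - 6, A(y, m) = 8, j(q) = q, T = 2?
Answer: 22/5 ≈ 4.4000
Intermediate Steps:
F(G) = -6 + G² + 2*G (F(G) = (G² + 2*G) - 6 = -6 + G² + 2*G)
o(x, Z) = -6 - Z (o(x, Z) = (-6 + (-2)² + 2*(-2)) - Z = (-6 + 4 - 4) - Z = -6 - Z)
-o(-98, A(8, -4)/(-5)) = -(-6 - 8/(-5)) = -(-6 - 8*(-1)/5) = -(-6 - 1*(-8/5)) = -(-6 + 8/5) = -1*(-22/5) = 22/5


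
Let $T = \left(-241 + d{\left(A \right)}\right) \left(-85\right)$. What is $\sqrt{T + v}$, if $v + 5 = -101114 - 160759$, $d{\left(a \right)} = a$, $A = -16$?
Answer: $i \sqrt{240033} \approx 489.93 i$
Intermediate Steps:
$v = -261878$ ($v = -5 - 261873 = -261878$)
$T = 21845$ ($T = \left(-241 - 16\right) \left(-85\right) = \left(-257\right) \left(-85\right) = 21845$)
$\sqrt{T + v} = \sqrt{21845 - 261878} = \sqrt{-240033} = i \sqrt{240033}$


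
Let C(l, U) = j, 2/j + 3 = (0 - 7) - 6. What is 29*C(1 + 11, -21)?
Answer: -29/8 ≈ -3.6250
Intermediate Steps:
j = -1/8 (j = 2/(-3 + ((0 - 7) - 6)) = 2/(-3 + (-7 - 6)) = 2/(-3 - 13) = 2/(-16) = 2*(-1/16) = -1/8 ≈ -0.12500)
C(l, U) = -1/8
29*C(1 + 11, -21) = 29*(-1/8) = -29/8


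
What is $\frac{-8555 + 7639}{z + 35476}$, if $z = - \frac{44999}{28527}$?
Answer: $- \frac{26130732}{1011978853} \approx -0.025821$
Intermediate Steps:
$z = - \frac{44999}{28527}$ ($z = \left(-44999\right) \frac{1}{28527} = - \frac{44999}{28527} \approx -1.5774$)
$\frac{-8555 + 7639}{z + 35476} = \frac{-8555 + 7639}{- \frac{44999}{28527} + 35476} = - \frac{916}{\frac{1011978853}{28527}} = \left(-916\right) \frac{28527}{1011978853} = - \frac{26130732}{1011978853}$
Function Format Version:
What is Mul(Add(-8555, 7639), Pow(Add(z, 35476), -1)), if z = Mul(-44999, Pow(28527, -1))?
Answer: Rational(-26130732, 1011978853) ≈ -0.025821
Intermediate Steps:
z = Rational(-44999, 28527) (z = Mul(-44999, Rational(1, 28527)) = Rational(-44999, 28527) ≈ -1.5774)
Mul(Add(-8555, 7639), Pow(Add(z, 35476), -1)) = Mul(Add(-8555, 7639), Pow(Add(Rational(-44999, 28527), 35476), -1)) = Mul(-916, Pow(Rational(1011978853, 28527), -1)) = Mul(-916, Rational(28527, 1011978853)) = Rational(-26130732, 1011978853)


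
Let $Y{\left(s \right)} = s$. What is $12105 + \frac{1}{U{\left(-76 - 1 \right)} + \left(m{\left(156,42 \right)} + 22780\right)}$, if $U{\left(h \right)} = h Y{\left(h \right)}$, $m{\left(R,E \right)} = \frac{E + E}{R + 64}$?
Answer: $\frac{19113988735}{1579016} \approx 12105.0$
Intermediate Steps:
$m{\left(R,E \right)} = \frac{2 E}{64 + R}$
$U{\left(h \right)} = h^{2}$ ($U{\left(h \right)} = h h = h^{2}$)
$12105 + \frac{1}{U{\left(-76 - 1 \right)} + \left(m{\left(156,42 \right)} + 22780\right)} = 12105 + \frac{1}{\left(-76 - 1\right)^{2} + \left(2 \cdot 42 \frac{1}{64 + 156} + 22780\right)} = 12105 + \frac{1}{\left(-76 - 1\right)^{2} + \left(2 \cdot 42 \cdot \frac{1}{220} + 22780\right)} = 12105 + \frac{1}{\left(-77\right)^{2} + \left(2 \cdot 42 \cdot \frac{1}{220} + 22780\right)} = 12105 + \frac{1}{5929 + \left(\frac{21}{55} + 22780\right)} = 12105 + \frac{1}{5929 + \frac{1252921}{55}} = 12105 + \frac{1}{\frac{1579016}{55}} = 12105 + \frac{55}{1579016} = \frac{19113988735}{1579016}$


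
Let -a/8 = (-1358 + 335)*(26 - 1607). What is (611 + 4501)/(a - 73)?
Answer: -5112/12938977 ≈ -0.00039509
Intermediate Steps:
a = -12938904 (a = -8*(-1358 + 335)*(26 - 1607) = -(-8184)*(-1581) = -8*1617363 = -12938904)
(611 + 4501)/(a - 73) = (611 + 4501)/(-12938904 - 73) = 5112/(-12938977) = 5112*(-1/12938977) = -5112/12938977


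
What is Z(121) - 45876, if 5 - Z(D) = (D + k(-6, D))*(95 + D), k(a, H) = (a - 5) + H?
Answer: -95767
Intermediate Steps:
k(a, H) = -5 + H + a (k(a, H) = (-5 + a) + H = -5 + H + a)
Z(D) = 5 - (-11 + 2*D)*(95 + D) (Z(D) = 5 - (D + (-5 + D - 6))*(95 + D) = 5 - (D + (-11 + D))*(95 + D) = 5 - (-11 + 2*D)*(95 + D))
Z(121) - 45876 = (1050 - 179*121 - 2*121²) - 45876 = (1050 - 21659 - 2*14641) - 45876 = (1050 - 21659 - 29282) - 45876 = -49891 - 45876 = -95767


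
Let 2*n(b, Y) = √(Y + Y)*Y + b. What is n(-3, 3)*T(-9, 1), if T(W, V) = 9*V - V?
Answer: -12 + 12*√6 ≈ 17.394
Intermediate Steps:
T(W, V) = 8*V
n(b, Y) = b/2 + √2*Y^(3/2)/2 (n(b, Y) = (√(Y + Y)*Y + b)/2 = (√(2*Y)*Y + b)/2 = ((√2*√Y)*Y + b)/2 = (√2*Y^(3/2) + b)/2 = (b + √2*Y^(3/2))/2 = b/2 + √2*Y^(3/2)/2)
n(-3, 3)*T(-9, 1) = ((½)*(-3) + √2*3^(3/2)/2)*(8*1) = (-3/2 + √2*(3*√3)/2)*8 = (-3/2 + 3*√6/2)*8 = -12 + 12*√6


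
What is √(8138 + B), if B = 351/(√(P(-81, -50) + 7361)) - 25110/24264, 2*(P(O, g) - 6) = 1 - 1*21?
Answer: √(200070823734784877 + 1173080094732*√7357)/4958618 ≈ 90.228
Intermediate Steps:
P(O, g) = -4 (P(O, g) = 6 + (1 - 1*21)/2 = 6 + (1 - 21)/2 = 6 + (½)*(-20) = 6 - 10 = -4)
B = -1395/1348 + 351*√7357/7357 (B = 351/(√(-4 + 7361)) - 25110/24264 = 351/(√7357) - 25110*1/24264 = 351*(√7357/7357) - 1395/1348 = 351*√7357/7357 - 1395/1348 = -1395/1348 + 351*√7357/7357 ≈ 3.0573)
√(8138 + B) = √(8138 + (-1395/1348 + 351*√7357/7357)) = √(10968629/1348 + 351*√7357/7357)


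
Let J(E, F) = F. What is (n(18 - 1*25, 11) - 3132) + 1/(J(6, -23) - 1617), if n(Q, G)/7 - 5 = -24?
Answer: -5354601/1640 ≈ -3265.0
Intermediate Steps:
n(Q, G) = -133 (n(Q, G) = 35 + 7*(-24) = 35 - 168 = -133)
(n(18 - 1*25, 11) - 3132) + 1/(J(6, -23) - 1617) = (-133 - 3132) + 1/(-23 - 1617) = -3265 + 1/(-1640) = -3265 - 1/1640 = -5354601/1640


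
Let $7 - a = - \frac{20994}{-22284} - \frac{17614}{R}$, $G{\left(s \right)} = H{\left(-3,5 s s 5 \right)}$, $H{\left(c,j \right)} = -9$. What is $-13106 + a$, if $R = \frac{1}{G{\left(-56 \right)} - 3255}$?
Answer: $- \frac{213574297729}{3714} \approx -5.7505 \cdot 10^{7}$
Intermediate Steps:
$G{\left(s \right)} = -9$
$R = - \frac{1}{3264}$ ($R = \frac{1}{-9 - 3255} = \frac{1}{-3264} = - \frac{1}{3264} \approx -0.00030637$)
$a = - \frac{213525622045}{3714}$ ($a = 7 - \left(- \frac{20994}{-22284} - \frac{17614}{- \frac{1}{3264}}\right) = 7 - \left(\left(-20994\right) \left(- \frac{1}{22284}\right) - -57492096\right) = 7 - \left(\frac{3499}{3714} + 57492096\right) = 7 - \frac{213525648043}{3714} = - \frac{213525622045}{3714} \approx -5.7492 \cdot 10^{7}$)
$-13106 + a = -13106 - \frac{213525622045}{3714} = - \frac{213574297729}{3714}$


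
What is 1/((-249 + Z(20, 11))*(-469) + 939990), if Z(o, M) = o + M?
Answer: 1/1042232 ≈ 9.5948e-7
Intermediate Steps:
Z(o, M) = M + o
1/((-249 + Z(20, 11))*(-469) + 939990) = 1/((-249 + (11 + 20))*(-469) + 939990) = 1/((-249 + 31)*(-469) + 939990) = 1/(-218*(-469) + 939990) = 1/(102242 + 939990) = 1/1042232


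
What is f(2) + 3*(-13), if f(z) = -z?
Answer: -41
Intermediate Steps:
f(2) + 3*(-13) = -1*2 + 3*(-13) = -2 - 39 = -41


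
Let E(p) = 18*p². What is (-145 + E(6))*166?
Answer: 83498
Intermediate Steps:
(-145 + E(6))*166 = (-145 + 18*6²)*166 = (-145 + 18*36)*166 = (-145 + 648)*166 = 503*166 = 83498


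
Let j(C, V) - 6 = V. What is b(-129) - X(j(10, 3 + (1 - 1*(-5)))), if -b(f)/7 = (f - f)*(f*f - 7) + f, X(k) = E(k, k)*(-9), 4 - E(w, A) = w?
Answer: 804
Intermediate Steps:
E(w, A) = 4 - w
j(C, V) = 6 + V
X(k) = -36 + 9*k (X(k) = (4 - k)*(-9) = -36 + 9*k)
b(f) = -7*f (b(f) = -7*((f - f)*(f*f - 7) + f) = -7*(0*(f² - 7) + f) = -7*(0*(-7 + f²) + f) = -7*(0 + f) = -7*f)
b(-129) - X(j(10, 3 + (1 - 1*(-5)))) = -7*(-129) - (-36 + 9*(6 + (3 + (1 - 1*(-5))))) = 903 - (-36 + 9*(6 + (3 + (1 + 5)))) = 903 - (-36 + 9*(6 + (3 + 6))) = 903 - (-36 + 9*(6 + 9)) = 903 - (-36 + 9*15) = 903 - (-36 + 135) = 903 - 1*99 = 903 - 99 = 804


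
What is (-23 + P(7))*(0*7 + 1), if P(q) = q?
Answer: -16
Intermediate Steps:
(-23 + P(7))*(0*7 + 1) = (-23 + 7)*(0*7 + 1) = -16*(0 + 1) = -16*1 = -16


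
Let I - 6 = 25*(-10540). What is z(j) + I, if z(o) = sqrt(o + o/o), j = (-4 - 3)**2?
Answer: -263494 + 5*sqrt(2) ≈ -2.6349e+5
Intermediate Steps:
j = 49 (j = (-7)**2 = 49)
z(o) = sqrt(1 + o) (z(o) = sqrt(o + 1) = sqrt(1 + o))
I = -263494 (I = 6 + 25*(-10540) = 6 - 263500 = -263494)
z(j) + I = sqrt(1 + 49) - 263494 = sqrt(50) - 263494 = 5*sqrt(2) - 263494 = -263494 + 5*sqrt(2)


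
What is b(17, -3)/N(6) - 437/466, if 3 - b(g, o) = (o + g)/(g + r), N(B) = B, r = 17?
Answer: -12035/23766 ≈ -0.50640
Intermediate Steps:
b(g, o) = 3 - (g + o)/(17 + g) (b(g, o) = 3 - (o + g)/(g + 17) = 3 - (g + o)/(17 + g))
b(17, -3)/N(6) - 437/466 = ((51 - 1*(-3) + 2*17)/(17 + 17))/6 - 437/466 = ((51 + 3 + 34)/34)*(⅙) - 437*1/466 = ((1/34)*88)*(⅙) - 437/466 = (44/17)*(⅙) - 437/466 = 22/51 - 437/466 = -12035/23766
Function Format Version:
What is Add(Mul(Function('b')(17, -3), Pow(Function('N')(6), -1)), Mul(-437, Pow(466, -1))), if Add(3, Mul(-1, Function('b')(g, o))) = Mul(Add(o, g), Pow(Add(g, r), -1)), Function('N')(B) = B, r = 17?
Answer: Rational(-12035, 23766) ≈ -0.50640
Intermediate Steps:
Function('b')(g, o) = Add(3, Mul(-1, Pow(Add(17, g), -1), Add(g, o))) (Function('b')(g, o) = Add(3, Mul(-1, Mul(Add(o, g), Pow(Add(g, 17), -1)))) = Add(3, Mul(-1, Mul(Add(g, o), Pow(Add(17, g), -1)))) = Add(3, Mul(-1, Mul(Pow(Add(17, g), -1), Add(g, o)))) = Add(3, Mul(-1, Pow(Add(17, g), -1), Add(g, o))))
Add(Mul(Function('b')(17, -3), Pow(Function('N')(6), -1)), Mul(-437, Pow(466, -1))) = Add(Mul(Mul(Pow(Add(17, 17), -1), Add(51, Mul(-1, -3), Mul(2, 17))), Pow(6, -1)), Mul(-437, Pow(466, -1))) = Add(Mul(Mul(Pow(34, -1), Add(51, 3, 34)), Rational(1, 6)), Mul(-437, Rational(1, 466))) = Add(Mul(Mul(Rational(1, 34), 88), Rational(1, 6)), Rational(-437, 466)) = Add(Mul(Rational(44, 17), Rational(1, 6)), Rational(-437, 466)) = Add(Rational(22, 51), Rational(-437, 466)) = Rational(-12035, 23766)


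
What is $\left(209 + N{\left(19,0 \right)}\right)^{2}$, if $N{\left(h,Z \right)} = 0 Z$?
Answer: $43681$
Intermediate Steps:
$N{\left(h,Z \right)} = 0$
$\left(209 + N{\left(19,0 \right)}\right)^{2} = \left(209 + 0\right)^{2} = 209^{2} = 43681$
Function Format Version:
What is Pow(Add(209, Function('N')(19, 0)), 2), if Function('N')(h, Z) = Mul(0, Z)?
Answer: 43681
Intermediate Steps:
Function('N')(h, Z) = 0
Pow(Add(209, Function('N')(19, 0)), 2) = Pow(Add(209, 0), 2) = Pow(209, 2) = 43681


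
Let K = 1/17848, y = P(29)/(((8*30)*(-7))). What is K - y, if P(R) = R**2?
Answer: 1876481/3748080 ≈ 0.50065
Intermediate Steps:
y = -841/1680 (y = 29**2/(((8*30)*(-7))) = 841/((240*(-7))) = 841/(-1680) = 841*(-1/1680) = -841/1680 ≈ -0.50060)
K = 1/17848 ≈ 5.6029e-5
K - y = 1/17848 - 1*(-841/1680) = 1/17848 + 841/1680 = 1876481/3748080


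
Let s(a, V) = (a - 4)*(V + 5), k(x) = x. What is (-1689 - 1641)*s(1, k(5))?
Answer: 99900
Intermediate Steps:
s(a, V) = (-4 + a)*(5 + V)
(-1689 - 1641)*s(1, k(5)) = (-1689 - 1641)*(-20 - 4*5 + 5*1 + 5*1) = -3330*(-20 - 20 + 5 + 5) = -3330*(-30) = 99900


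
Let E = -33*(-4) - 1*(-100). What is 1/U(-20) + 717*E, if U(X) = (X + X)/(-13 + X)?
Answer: 6653793/40 ≈ 1.6634e+5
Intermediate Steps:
U(X) = 2*X/(-13 + X) (U(X) = (2*X)/(-13 + X) = 2*X/(-13 + X))
E = 232 (E = 132 + 100 = 232)
1/U(-20) + 717*E = 1/(2*(-20)/(-13 - 20)) + 717*232 = 1/(2*(-20)/(-33)) + 166344 = 1/(2*(-20)*(-1/33)) + 166344 = 1/(40/33) + 166344 = 33/40 + 166344 = 6653793/40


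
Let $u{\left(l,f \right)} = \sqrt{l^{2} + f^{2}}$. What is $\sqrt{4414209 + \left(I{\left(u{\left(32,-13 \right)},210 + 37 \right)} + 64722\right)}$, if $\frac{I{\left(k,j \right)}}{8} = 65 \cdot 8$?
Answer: $\sqrt{4483091} \approx 2117.3$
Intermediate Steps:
$u{\left(l,f \right)} = \sqrt{f^{2} + l^{2}}$
$I{\left(k,j \right)} = 4160$ ($I{\left(k,j \right)} = 8 \cdot 65 \cdot 8 = 8 \cdot 520 = 4160$)
$\sqrt{4414209 + \left(I{\left(u{\left(32,-13 \right)},210 + 37 \right)} + 64722\right)} = \sqrt{4414209 + \left(4160 + 64722\right)} = \sqrt{4414209 + 68882} = \sqrt{4483091}$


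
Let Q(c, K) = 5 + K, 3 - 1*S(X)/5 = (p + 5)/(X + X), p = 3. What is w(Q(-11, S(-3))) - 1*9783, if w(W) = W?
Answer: -29269/3 ≈ -9756.3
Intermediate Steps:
S(X) = 15 - 20/X (S(X) = 15 - 5*(3 + 5)/(X + X) = 15 - 40/(2*X) = 15 - 40*1/(2*X) = 15 - 20/X)
w(Q(-11, S(-3))) - 1*9783 = (5 + (15 - 20/(-3))) - 1*9783 = (5 + (15 - 20*(-⅓))) - 9783 = (5 + (15 + 20/3)) - 9783 = (5 + 65/3) - 9783 = 80/3 - 9783 = -29269/3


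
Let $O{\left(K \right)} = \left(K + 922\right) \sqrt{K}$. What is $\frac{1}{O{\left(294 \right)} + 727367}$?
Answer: $\frac{727367}{528628027825} - \frac{8512 \sqrt{6}}{528628027825} \approx 1.3365 \cdot 10^{-6}$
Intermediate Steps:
$O{\left(K \right)} = \sqrt{K} \left(922 + K\right)$ ($O{\left(K \right)} = \left(922 + K\right) \sqrt{K} = \sqrt{K} \left(922 + K\right)$)
$\frac{1}{O{\left(294 \right)} + 727367} = \frac{1}{\sqrt{294} \left(922 + 294\right) + 727367} = \frac{1}{7 \sqrt{6} \cdot 1216 + 727367} = \frac{1}{8512 \sqrt{6} + 727367} = \frac{1}{727367 + 8512 \sqrt{6}}$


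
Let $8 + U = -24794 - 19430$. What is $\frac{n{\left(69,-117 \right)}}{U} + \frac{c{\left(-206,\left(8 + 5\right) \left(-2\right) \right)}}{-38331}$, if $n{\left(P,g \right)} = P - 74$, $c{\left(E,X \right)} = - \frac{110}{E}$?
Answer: $\frac{5769235}{58210683192} \approx 9.911 \cdot 10^{-5}$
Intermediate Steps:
$U = -44232$ ($U = -8 - 44224 = -44232$)
$n{\left(P,g \right)} = -74 + P$ ($n{\left(P,g \right)} = P - 74 = -74 + P$)
$\frac{n{\left(69,-117 \right)}}{U} + \frac{c{\left(-206,\left(8 + 5\right) \left(-2\right) \right)}}{-38331} = \frac{-74 + 69}{-44232} + \frac{\left(-110\right) \frac{1}{-206}}{-38331} = \left(-5\right) \left(- \frac{1}{44232}\right) + \left(-110\right) \left(- \frac{1}{206}\right) \left(- \frac{1}{38331}\right) = \frac{5}{44232} + \frac{55}{103} \left(- \frac{1}{38331}\right) = \frac{5}{44232} - \frac{55}{3948093} = \frac{5769235}{58210683192}$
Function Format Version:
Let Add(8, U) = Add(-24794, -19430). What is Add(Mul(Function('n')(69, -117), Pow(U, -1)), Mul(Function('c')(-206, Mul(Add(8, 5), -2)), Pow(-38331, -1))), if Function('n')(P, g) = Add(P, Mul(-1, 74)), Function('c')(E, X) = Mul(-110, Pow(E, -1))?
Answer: Rational(5769235, 58210683192) ≈ 9.9110e-5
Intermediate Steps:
U = -44232 (U = Add(-8, Add(-24794, -19430)) = Add(-8, -44224) = -44232)
Function('n')(P, g) = Add(-74, P) (Function('n')(P, g) = Add(P, -74) = Add(-74, P))
Add(Mul(Function('n')(69, -117), Pow(U, -1)), Mul(Function('c')(-206, Mul(Add(8, 5), -2)), Pow(-38331, -1))) = Add(Mul(Add(-74, 69), Pow(-44232, -1)), Mul(Mul(-110, Pow(-206, -1)), Pow(-38331, -1))) = Add(Mul(-5, Rational(-1, 44232)), Mul(Mul(-110, Rational(-1, 206)), Rational(-1, 38331))) = Add(Rational(5, 44232), Mul(Rational(55, 103), Rational(-1, 38331))) = Add(Rational(5, 44232), Rational(-55, 3948093)) = Rational(5769235, 58210683192)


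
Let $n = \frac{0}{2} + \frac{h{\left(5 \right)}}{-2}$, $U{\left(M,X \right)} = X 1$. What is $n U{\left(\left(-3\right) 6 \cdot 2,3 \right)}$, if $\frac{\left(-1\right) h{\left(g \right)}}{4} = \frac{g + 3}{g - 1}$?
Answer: $12$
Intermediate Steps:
$h{\left(g \right)} = - \frac{4 \left(3 + g\right)}{-1 + g}$ ($h{\left(g \right)} = - 4 \frac{g + 3}{g - 1} = - 4 \frac{3 + g}{-1 + g} = - \frac{4 \left(3 + g\right)}{-1 + g}$)
$U{\left(M,X \right)} = X$
$n = 4$ ($n = \frac{0}{2} + \frac{4 \frac{1}{-1 + 5} \left(-3 - 5\right)}{-2} = 0 \cdot \frac{1}{2} + \frac{4 \left(-3 - 5\right)}{4} \left(- \frac{1}{2}\right) = 0 + 4 \cdot \frac{1}{4} \left(-8\right) \left(- \frac{1}{2}\right) = 0 - -4 = 0 + 4 = 4$)
$n U{\left(\left(-3\right) 6 \cdot 2,3 \right)} = 4 \cdot 3 = 12$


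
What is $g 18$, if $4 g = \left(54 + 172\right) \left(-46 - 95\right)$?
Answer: $-143397$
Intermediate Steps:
$g = - \frac{15933}{2}$ ($g = \frac{\left(54 + 172\right) \left(-46 - 95\right)}{4} = \frac{226 \left(-141\right)}{4} = \frac{1}{4} \left(-31866\right) = - \frac{15933}{2} \approx -7966.5$)
$g 18 = \left(- \frac{15933}{2}\right) 18 = -143397$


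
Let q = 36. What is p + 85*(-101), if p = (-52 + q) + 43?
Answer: -8558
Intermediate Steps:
p = 27 (p = (-52 + 36) + 43 = -16 + 43 = 27)
p + 85*(-101) = 27 + 85*(-101) = 27 - 8585 = -8558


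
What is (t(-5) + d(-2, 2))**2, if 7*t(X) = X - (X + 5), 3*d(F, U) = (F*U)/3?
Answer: 5329/3969 ≈ 1.3427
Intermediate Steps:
d(F, U) = F*U/9 (d(F, U) = ((F*U)/3)/3 = ((F*U)*(1/3))/3 = (F*U/3)/3 = F*U/9)
t(X) = -5/7 (t(X) = (X - (X + 5))/7 = (X - (5 + X))/7 = (X + (-5 - X))/7 = (1/7)*(-5) = -5/7)
(t(-5) + d(-2, 2))**2 = (-5/7 + (1/9)*(-2)*2)**2 = (-5/7 - 4/9)**2 = (-73/63)**2 = 5329/3969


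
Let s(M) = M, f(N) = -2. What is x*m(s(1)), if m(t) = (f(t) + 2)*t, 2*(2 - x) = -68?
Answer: 0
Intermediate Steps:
x = 36 (x = 2 - ½*(-68) = 2 + 34 = 36)
m(t) = 0 (m(t) = (-2 + 2)*t = 0*t = 0)
x*m(s(1)) = 36*0 = 0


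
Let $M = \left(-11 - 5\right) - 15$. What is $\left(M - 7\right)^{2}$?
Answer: $1444$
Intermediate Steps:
$M = -31$ ($M = \left(-11 - 5\right) - 15 = -16 - 15 = -31$)
$\left(M - 7\right)^{2} = \left(-31 - 7\right)^{2} = \left(-38\right)^{2} = 1444$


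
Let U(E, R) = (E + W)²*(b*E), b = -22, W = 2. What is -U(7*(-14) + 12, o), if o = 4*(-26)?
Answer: -13349952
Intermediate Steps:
o = -104
U(E, R) = -22*E*(2 + E)² (U(E, R) = (E + 2)²*(-22*E) = (2 + E)²*(-22*E) = -22*E*(2 + E)²)
-U(7*(-14) + 12, o) = -(-22)*(7*(-14) + 12)*(2 + (7*(-14) + 12))² = -(-22)*(-98 + 12)*(2 + (-98 + 12))² = -(-22)*(-86)*(2 - 86)² = -(-22)*(-86)*(-84)² = -(-22)*(-86)*7056 = -1*13349952 = -13349952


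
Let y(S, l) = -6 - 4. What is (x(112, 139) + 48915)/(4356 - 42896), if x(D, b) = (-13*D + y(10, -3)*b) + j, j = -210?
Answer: -45859/38540 ≈ -1.1899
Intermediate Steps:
y(S, l) = -10
x(D, b) = -210 - 13*D - 10*b (x(D, b) = (-13*D - 10*b) - 210 = -210 - 13*D - 10*b)
(x(112, 139) + 48915)/(4356 - 42896) = ((-210 - 13*112 - 10*139) + 48915)/(4356 - 42896) = ((-210 - 1456 - 1390) + 48915)/(-38540) = (-3056 + 48915)*(-1/38540) = 45859*(-1/38540) = -45859/38540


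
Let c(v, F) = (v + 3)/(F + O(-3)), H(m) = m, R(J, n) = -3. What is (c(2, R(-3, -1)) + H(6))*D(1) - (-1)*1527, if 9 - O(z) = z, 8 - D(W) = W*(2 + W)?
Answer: 14038/9 ≈ 1559.8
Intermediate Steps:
D(W) = 8 - W*(2 + W)
O(z) = 9 - z
c(v, F) = (3 + v)/(12 + F) (c(v, F) = (v + 3)/(F + (9 - 1*(-3))) = (3 + v)/(F + (9 + 3)) = (3 + v)/(F + 12) = (3 + v)/(12 + F))
(c(2, R(-3, -1)) + H(6))*D(1) - (-1)*1527 = ((3 + 2)/(12 - 3) + 6)*(8 - 1*1**2 - 2*1) - (-1)*1527 = (5/9 + 6)*(8 - 1*1 - 2) - 1*(-1527) = ((1/9)*5 + 6)*(8 - 1 - 2) + 1527 = (5/9 + 6)*5 + 1527 = (59/9)*5 + 1527 = 295/9 + 1527 = 14038/9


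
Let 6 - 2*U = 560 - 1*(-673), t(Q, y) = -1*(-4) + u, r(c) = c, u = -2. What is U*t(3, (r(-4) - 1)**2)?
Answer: -1227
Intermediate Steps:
t(Q, y) = 2 (t(Q, y) = -1*(-4) - 2 = 4 - 2 = 2)
U = -1227/2 (U = 3 - (560 - 1*(-673))/2 = 3 - (560 + 673)/2 = 3 - 1/2*1233 = 3 - 1233/2 = -1227/2 ≈ -613.50)
U*t(3, (r(-4) - 1)**2) = -1227/2*2 = -1227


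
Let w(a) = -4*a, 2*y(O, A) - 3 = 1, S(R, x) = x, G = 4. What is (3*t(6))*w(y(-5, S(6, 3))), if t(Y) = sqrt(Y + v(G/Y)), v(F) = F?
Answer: -16*sqrt(15) ≈ -61.968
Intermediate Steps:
y(O, A) = 2 (y(O, A) = 3/2 + (1/2)*1 = 3/2 + 1/2 = 2)
t(Y) = sqrt(Y + 4/Y)
(3*t(6))*w(y(-5, S(6, 3))) = (3*sqrt(6 + 4/6))*(-4*2) = (3*sqrt(6 + 4*(1/6)))*(-8) = (3*sqrt(6 + 2/3))*(-8) = (3*sqrt(20/3))*(-8) = (3*(2*sqrt(15)/3))*(-8) = (2*sqrt(15))*(-8) = -16*sqrt(15)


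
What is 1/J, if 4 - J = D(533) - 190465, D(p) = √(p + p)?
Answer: 190469/36278438895 + √1066/36278438895 ≈ 5.2511e-6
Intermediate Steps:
D(p) = √2*√p (D(p) = √(2*p) = √2*√p)
J = 190469 - √1066 (J = 4 - (√2*√533 - 190465) = 4 - (√1066 - 190465) = 4 - (-190465 + √1066) = 4 + (190465 - √1066) = 190469 - √1066 ≈ 1.9044e+5)
1/J = 1/(190469 - √1066)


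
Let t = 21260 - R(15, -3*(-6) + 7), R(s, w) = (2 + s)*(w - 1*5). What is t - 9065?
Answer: 11855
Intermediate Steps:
R(s, w) = (-5 + w)*(2 + s) (R(s, w) = (2 + s)*(w - 5) = (2 + s)*(-5 + w) = (-5 + w)*(2 + s))
t = 20920 (t = 21260 - (-10 - 5*15 + 2*(-3*(-6) + 7) + 15*(-3*(-6) + 7)) = 21260 - (-10 - 75 + 2*(18 + 7) + 15*(18 + 7)) = 21260 - (-10 - 75 + 2*25 + 15*25) = 21260 - (-10 - 75 + 50 + 375) = 21260 - 1*340 = 21260 - 340 = 20920)
t - 9065 = 20920 - 9065 = 11855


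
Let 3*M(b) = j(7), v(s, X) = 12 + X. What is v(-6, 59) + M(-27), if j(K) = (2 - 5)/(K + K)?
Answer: 993/14 ≈ 70.929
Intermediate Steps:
j(K) = -3/(2*K) (j(K) = -3*1/(2*K) = -3/(2*K))
M(b) = -1/14 (M(b) = (-3/2/7)/3 = (-3/2*1/7)/3 = (1/3)*(-3/14) = -1/14)
v(-6, 59) + M(-27) = (12 + 59) - 1/14 = 71 - 1/14 = 993/14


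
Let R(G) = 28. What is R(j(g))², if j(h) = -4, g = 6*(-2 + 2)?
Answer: 784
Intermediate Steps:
g = 0 (g = 6*0 = 0)
R(j(g))² = 28² = 784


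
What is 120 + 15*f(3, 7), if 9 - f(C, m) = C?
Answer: 210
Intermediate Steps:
f(C, m) = 9 - C
120 + 15*f(3, 7) = 120 + 15*(9 - 1*3) = 120 + 15*(9 - 3) = 120 + 15*6 = 120 + 90 = 210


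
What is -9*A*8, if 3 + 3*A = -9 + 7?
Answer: 120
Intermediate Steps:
A = -5/3 (A = -1 + (-9 + 7)/3 = -1 + (⅓)*(-2) = -1 - ⅔ = -5/3 ≈ -1.6667)
-9*A*8 = -9*(-5/3)*8 = 15*8 = 120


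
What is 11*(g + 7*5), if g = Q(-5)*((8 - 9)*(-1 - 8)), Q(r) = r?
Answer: -110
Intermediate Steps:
g = -45 (g = -5*(8 - 9)*(-1 - 8) = -(-5)*(-9) = -5*9 = -45)
11*(g + 7*5) = 11*(-45 + 7*5) = 11*(-45 + 35) = 11*(-10) = -110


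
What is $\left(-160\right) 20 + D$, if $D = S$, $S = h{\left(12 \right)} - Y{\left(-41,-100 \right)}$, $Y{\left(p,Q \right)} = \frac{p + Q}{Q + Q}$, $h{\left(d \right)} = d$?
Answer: $- \frac{637741}{200} \approx -3188.7$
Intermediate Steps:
$Y{\left(p,Q \right)} = \frac{Q + p}{2 Q}$
$S = \frac{2259}{200}$ ($S = 12 - \frac{-100 - 41}{2 \left(-100\right)} = 12 - \frac{1}{2} \left(- \frac{1}{100}\right) \left(-141\right) = 12 - \frac{141}{200} = \frac{2259}{200} \approx 11.295$)
$D = \frac{2259}{200} \approx 11.295$
$\left(-160\right) 20 + D = \left(-160\right) 20 + \frac{2259}{200} = -3200 + \frac{2259}{200} = - \frac{637741}{200}$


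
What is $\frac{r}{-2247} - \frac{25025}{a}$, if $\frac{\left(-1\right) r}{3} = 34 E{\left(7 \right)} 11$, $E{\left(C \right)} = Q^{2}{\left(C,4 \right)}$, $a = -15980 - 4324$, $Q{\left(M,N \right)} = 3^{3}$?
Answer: $\frac{5554548109}{15207696} \approx 365.25$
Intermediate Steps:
$Q{\left(M,N \right)} = 27$
$a = -20304$ ($a = -15980 - 4324 = -20304$)
$E{\left(C \right)} = 729$ ($E{\left(C \right)} = 27^{2} = 729$)
$r = -817938$ ($r = - 3 \cdot 34 \cdot 729 \cdot 11 = - 3 \cdot 24786 \cdot 11 = \left(-3\right) 272646 = -817938$)
$\frac{r}{-2247} - \frac{25025}{a} = - \frac{817938}{-2247} - \frac{25025}{-20304} = \left(-817938\right) \left(- \frac{1}{2247}\right) - - \frac{25025}{20304} = \frac{272646}{749} + \frac{25025}{20304} = \frac{5554548109}{15207696}$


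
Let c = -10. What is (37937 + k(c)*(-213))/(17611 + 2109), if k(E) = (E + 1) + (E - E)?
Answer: 19927/9860 ≈ 2.0210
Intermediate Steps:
k(E) = 1 + E (k(E) = (1 + E) + 0 = 1 + E)
(37937 + k(c)*(-213))/(17611 + 2109) = (37937 + (1 - 10)*(-213))/(17611 + 2109) = (37937 - 9*(-213))/19720 = (37937 + 1917)*(1/19720) = 39854*(1/19720) = 19927/9860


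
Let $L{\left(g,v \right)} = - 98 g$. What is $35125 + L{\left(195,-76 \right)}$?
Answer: $16015$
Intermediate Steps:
$35125 + L{\left(195,-76 \right)} = 35125 - 19110 = 16015$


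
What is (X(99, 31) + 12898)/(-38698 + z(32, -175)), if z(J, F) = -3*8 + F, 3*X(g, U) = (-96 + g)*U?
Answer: -12929/38897 ≈ -0.33239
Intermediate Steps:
X(g, U) = U*(-96 + g)/3 (X(g, U) = ((-96 + g)*U)/3 = (U*(-96 + g))/3 = U*(-96 + g)/3)
z(J, F) = -24 + F
(X(99, 31) + 12898)/(-38698 + z(32, -175)) = ((⅓)*31*(-96 + 99) + 12898)/(-38698 + (-24 - 175)) = ((⅓)*31*3 + 12898)/(-38698 - 199) = (31 + 12898)/(-38897) = 12929*(-1/38897) = -12929/38897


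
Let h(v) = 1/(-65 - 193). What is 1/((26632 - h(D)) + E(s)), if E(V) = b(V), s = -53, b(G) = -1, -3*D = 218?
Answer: 258/6870799 ≈ 3.7550e-5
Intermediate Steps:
D = -218/3 (D = -⅓*218 = -218/3 ≈ -72.667)
h(v) = -1/258 (h(v) = 1/(-258) = -1/258)
E(V) = -1
1/((26632 - h(D)) + E(s)) = 1/((26632 - 1*(-1/258)) - 1) = 1/((26632 + 1/258) - 1) = 1/(6871057/258 - 1) = 1/(6870799/258) = 258/6870799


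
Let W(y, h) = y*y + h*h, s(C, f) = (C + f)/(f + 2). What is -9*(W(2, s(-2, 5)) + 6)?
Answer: -4491/49 ≈ -91.653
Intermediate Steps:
s(C, f) = (C + f)/(2 + f)
W(y, h) = h**2 + y**2 (W(y, h) = y**2 + h**2 = h**2 + y**2)
-9*(W(2, s(-2, 5)) + 6) = -9*((((-2 + 5)/(2 + 5))**2 + 2**2) + 6) = -9*(((3/7)**2 + 4) + 6) = -9*((9/49 + 4) + 6) = -9*(205/49 + 6) = -9*499/49 = -4491/49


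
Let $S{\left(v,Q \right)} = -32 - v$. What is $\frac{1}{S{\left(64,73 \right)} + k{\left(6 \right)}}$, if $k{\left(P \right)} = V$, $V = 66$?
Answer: $- \frac{1}{30} \approx -0.033333$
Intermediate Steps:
$k{\left(P \right)} = 66$
$\frac{1}{S{\left(64,73 \right)} + k{\left(6 \right)}} = \frac{1}{\left(-32 - 64\right) + 66} = \frac{1}{-96 + 66} = \frac{1}{-30} = - \frac{1}{30}$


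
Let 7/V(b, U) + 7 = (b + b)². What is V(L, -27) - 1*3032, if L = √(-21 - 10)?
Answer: -397199/131 ≈ -3032.1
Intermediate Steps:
L = I*√31 (L = √(-31) = I*√31 ≈ 5.5678*I)
V(b, U) = 7/(-7 + 4*b²) (V(b, U) = 7/(-7 + (b + b)²) = 7/(-7 + (2*b)²) = 7/(-7 + 4*b²))
V(L, -27) - 1*3032 = 7/(-7 + 4*(I*√31)²) - 1*3032 = 7/(-7 + 4*(-31)) - 3032 = 7/(-7 - 124) - 3032 = 7/(-131) - 3032 = 7*(-1/131) - 3032 = -7/131 - 3032 = -397199/131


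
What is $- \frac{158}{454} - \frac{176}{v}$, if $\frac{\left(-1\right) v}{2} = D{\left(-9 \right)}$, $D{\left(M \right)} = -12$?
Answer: $- \frac{5231}{681} \approx -7.6814$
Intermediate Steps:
$v = 24$ ($v = \left(-2\right) \left(-12\right) = 24$)
$- \frac{158}{454} - \frac{176}{v} = - \frac{158}{454} - \frac{176}{24} = \left(-158\right) \frac{1}{454} - \frac{22}{3} = - \frac{79}{227} - \frac{22}{3} = - \frac{5231}{681}$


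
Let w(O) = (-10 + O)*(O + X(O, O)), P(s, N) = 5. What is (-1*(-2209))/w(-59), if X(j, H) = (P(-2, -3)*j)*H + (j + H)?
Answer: -2209/1188732 ≈ -0.0018583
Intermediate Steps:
X(j, H) = H + j + 5*H*j (X(j, H) = (5*j)*H + (j + H) = 5*H*j + (H + j) = H + j + 5*H*j)
w(O) = (-10 + O)*(3*O + 5*O**2) (w(O) = (-10 + O)*(O + (O + O + 5*O*O)) = (-10 + O)*(O + (O + O + 5*O**2)) = (-10 + O)*(O + (2*O + 5*O**2)) = (-10 + O)*(3*O + 5*O**2))
(-1*(-2209))/w(-59) = (-1*(-2209))/((-59*(-30 - 47*(-59) + 5*(-59)**2))) = 2209/((-59*(-30 + 2773 + 5*3481))) = 2209/((-59*(-30 + 2773 + 17405))) = 2209/((-59*20148)) = 2209/(-1188732) = 2209*(-1/1188732) = -2209/1188732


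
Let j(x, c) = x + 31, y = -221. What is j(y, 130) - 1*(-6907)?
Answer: 6717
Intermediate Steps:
j(x, c) = 31 + x
j(y, 130) - 1*(-6907) = (31 - 221) - 1*(-6907) = -190 + 6907 = 6717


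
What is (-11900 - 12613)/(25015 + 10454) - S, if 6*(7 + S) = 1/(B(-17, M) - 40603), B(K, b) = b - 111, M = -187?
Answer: 290553101/46054526 ≈ 6.3089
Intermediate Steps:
B(K, b) = -111 + b
S = -1717843/245406 (S = -7 + 1/(6*((-111 - 187) - 40603)) = -7 + 1/(6*(-298 - 40603)) = -7 + (⅙)/(-40901) = -7 + (⅙)*(-1/40901) = -7 - 1/245406 = -1717843/245406 ≈ -7.0000)
(-11900 - 12613)/(25015 + 10454) - S = (-11900 - 12613)/(25015 + 10454) - 1*(-1717843/245406) = -24513/35469 + 1717843/245406 = -24513*1/35469 + 1717843/245406 = -8171/11823 + 1717843/245406 = 290553101/46054526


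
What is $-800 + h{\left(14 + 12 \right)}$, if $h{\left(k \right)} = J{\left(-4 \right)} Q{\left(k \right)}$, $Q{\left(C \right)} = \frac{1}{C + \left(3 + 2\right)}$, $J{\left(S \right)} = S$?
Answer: $- \frac{24804}{31} \approx -800.13$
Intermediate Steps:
$Q{\left(C \right)} = \frac{1}{5 + C}$ ($Q{\left(C \right)} = \frac{1}{C + 5} = \frac{1}{5 + C}$)
$h{\left(k \right)} = - \frac{4}{5 + k}$
$-800 + h{\left(14 + 12 \right)} = -800 - \frac{4}{5 + \left(14 + 12\right)} = -800 - \frac{4}{5 + 26} = -800 - \frac{4}{31} = - \frac{24804}{31}$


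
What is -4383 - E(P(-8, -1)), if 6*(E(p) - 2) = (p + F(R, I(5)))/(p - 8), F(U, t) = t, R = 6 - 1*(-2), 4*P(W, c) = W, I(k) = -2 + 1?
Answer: -87701/20 ≈ -4385.0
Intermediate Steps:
I(k) = -1
P(W, c) = W/4
R = 8 (R = 6 + 2 = 8)
E(p) = 2 + (-1 + p)/(6*(-8 + p)) (E(p) = 2 + ((p - 1)/(p - 8))/6 = 2 + ((-1 + p)/(-8 + p))/6 = 2 + (-1 + p)/(6*(-8 + p)))
-4383 - E(P(-8, -1)) = -4383 - (-97 + 13*((¼)*(-8)))/(6*(-8 + (¼)*(-8))) = -4383 - (-97 + 13*(-2))/(6*(-8 - 2)) = -4383 - (-97 - 26)/(6*(-10)) = -4383 - (-1)*(-123)/(6*10) = -4383 - 1*41/20 = -4383 - 41/20 = -87701/20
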